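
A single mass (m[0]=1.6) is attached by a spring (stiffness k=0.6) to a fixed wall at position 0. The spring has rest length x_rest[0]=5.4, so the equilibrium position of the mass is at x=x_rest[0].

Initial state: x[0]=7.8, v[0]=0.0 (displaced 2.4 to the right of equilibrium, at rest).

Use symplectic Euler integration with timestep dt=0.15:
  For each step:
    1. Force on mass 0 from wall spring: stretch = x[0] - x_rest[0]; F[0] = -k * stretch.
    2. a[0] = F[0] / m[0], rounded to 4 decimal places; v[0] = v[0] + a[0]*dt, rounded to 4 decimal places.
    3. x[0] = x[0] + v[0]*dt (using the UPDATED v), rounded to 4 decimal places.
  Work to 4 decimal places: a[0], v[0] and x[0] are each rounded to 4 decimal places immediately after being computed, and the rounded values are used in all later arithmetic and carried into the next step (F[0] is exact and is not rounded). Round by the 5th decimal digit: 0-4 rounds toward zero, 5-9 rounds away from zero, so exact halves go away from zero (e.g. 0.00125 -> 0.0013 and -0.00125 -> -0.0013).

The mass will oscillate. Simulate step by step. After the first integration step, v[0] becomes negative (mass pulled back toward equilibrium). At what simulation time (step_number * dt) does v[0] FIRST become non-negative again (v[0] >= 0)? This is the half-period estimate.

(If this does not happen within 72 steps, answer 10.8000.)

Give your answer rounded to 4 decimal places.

Answer: 5.2500

Derivation:
Step 0: x=[7.8000] v=[0.0000]
Step 1: x=[7.7798] v=[-0.1350]
Step 2: x=[7.7395] v=[-0.2689]
Step 3: x=[7.6794] v=[-0.4005]
Step 4: x=[7.6001] v=[-0.5287]
Step 5: x=[7.5022] v=[-0.6525]
Step 6: x=[7.3866] v=[-0.7707]
Step 7: x=[7.2542] v=[-0.8825]
Step 8: x=[7.1062] v=[-0.9868]
Step 9: x=[6.9438] v=[-1.0828]
Step 10: x=[6.7684] v=[-1.1696]
Step 11: x=[6.5814] v=[-1.2466]
Step 12: x=[6.3844] v=[-1.3131]
Step 13: x=[6.1791] v=[-1.3685]
Step 14: x=[5.9673] v=[-1.4123]
Step 15: x=[5.7507] v=[-1.4442]
Step 16: x=[5.5311] v=[-1.4639]
Step 17: x=[5.3104] v=[-1.4713]
Step 18: x=[5.0905] v=[-1.4663]
Step 19: x=[4.8732] v=[-1.4489]
Step 20: x=[4.6603] v=[-1.4193]
Step 21: x=[4.4536] v=[-1.3777]
Step 22: x=[4.2549] v=[-1.3245]
Step 23: x=[4.0659] v=[-1.2601]
Step 24: x=[3.8881] v=[-1.1851]
Step 25: x=[3.7231] v=[-1.1001]
Step 26: x=[3.5722] v=[-1.0058]
Step 27: x=[3.4368] v=[-0.9030]
Step 28: x=[3.3179] v=[-0.7926]
Step 29: x=[3.2166] v=[-0.6755]
Step 30: x=[3.1337] v=[-0.5527]
Step 31: x=[3.0699] v=[-0.4252]
Step 32: x=[3.0258] v=[-0.2941]
Step 33: x=[3.0017] v=[-0.1606]
Step 34: x=[2.9978] v=[-0.0257]
Step 35: x=[3.0142] v=[0.1094]
First v>=0 after going negative at step 35, time=5.2500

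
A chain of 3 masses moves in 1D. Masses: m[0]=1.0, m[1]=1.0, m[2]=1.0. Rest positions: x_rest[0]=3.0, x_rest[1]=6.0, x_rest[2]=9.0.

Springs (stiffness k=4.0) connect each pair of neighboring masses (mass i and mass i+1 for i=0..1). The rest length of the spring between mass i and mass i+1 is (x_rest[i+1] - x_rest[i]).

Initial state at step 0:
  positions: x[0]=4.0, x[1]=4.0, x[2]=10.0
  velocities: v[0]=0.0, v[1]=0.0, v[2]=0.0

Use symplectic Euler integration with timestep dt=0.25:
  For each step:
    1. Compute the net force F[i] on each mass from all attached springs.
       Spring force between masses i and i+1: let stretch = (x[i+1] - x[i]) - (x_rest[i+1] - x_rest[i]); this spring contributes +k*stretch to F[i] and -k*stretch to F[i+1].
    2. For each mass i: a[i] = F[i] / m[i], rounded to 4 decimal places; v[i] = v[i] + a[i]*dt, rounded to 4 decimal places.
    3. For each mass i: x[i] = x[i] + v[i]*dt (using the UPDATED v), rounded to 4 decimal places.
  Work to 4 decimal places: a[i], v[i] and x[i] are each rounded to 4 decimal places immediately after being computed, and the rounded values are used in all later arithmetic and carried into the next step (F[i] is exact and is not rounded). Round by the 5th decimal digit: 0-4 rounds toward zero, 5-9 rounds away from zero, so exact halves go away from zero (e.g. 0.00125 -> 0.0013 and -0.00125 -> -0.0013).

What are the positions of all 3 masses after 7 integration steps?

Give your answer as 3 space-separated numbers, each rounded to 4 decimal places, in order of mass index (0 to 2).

Answer: 4.0065 3.9872 10.0065

Derivation:
Step 0: x=[4.0000 4.0000 10.0000] v=[0.0000 0.0000 0.0000]
Step 1: x=[3.2500 5.5000 9.2500] v=[-3.0000 6.0000 -3.0000]
Step 2: x=[2.3125 7.3750 8.3125] v=[-3.7500 7.5000 -3.7500]
Step 3: x=[1.8906 8.2188 7.8906] v=[-1.6875 3.3750 -1.6875]
Step 4: x=[2.3008 7.3985 8.3008] v=[1.6407 -3.2814 1.6407]
Step 5: x=[3.2354 5.5293 9.2354] v=[3.7384 -7.4768 3.7384]
Step 6: x=[3.9935 4.0132 9.9935] v=[3.0323 -6.0646 3.0323]
Step 7: x=[4.0065 3.9872 10.0065] v=[0.0520 -0.1040 0.0520]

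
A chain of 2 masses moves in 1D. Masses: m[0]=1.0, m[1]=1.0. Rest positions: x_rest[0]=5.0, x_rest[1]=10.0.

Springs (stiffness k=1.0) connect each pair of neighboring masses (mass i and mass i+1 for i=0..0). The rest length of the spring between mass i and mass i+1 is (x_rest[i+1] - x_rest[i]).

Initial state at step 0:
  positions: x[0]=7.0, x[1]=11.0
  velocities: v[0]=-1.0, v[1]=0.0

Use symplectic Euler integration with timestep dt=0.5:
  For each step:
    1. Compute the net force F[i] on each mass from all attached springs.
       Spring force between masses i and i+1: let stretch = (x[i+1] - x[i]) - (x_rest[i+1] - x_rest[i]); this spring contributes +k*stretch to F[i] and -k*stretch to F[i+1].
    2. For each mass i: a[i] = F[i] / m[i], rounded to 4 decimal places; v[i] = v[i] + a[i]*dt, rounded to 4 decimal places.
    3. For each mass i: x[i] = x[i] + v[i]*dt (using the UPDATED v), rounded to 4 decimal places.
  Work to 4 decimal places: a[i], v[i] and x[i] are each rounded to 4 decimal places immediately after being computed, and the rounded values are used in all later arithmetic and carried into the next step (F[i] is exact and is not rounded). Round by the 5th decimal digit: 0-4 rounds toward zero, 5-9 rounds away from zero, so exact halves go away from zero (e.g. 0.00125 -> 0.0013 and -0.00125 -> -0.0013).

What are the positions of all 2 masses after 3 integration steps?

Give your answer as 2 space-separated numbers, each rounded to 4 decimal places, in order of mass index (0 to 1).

Answer: 5.0000 11.5000

Derivation:
Step 0: x=[7.0000 11.0000] v=[-1.0000 0.0000]
Step 1: x=[6.2500 11.2500] v=[-1.5000 0.5000]
Step 2: x=[5.5000 11.5000] v=[-1.5000 0.5000]
Step 3: x=[5.0000 11.5000] v=[-1.0000 0.0000]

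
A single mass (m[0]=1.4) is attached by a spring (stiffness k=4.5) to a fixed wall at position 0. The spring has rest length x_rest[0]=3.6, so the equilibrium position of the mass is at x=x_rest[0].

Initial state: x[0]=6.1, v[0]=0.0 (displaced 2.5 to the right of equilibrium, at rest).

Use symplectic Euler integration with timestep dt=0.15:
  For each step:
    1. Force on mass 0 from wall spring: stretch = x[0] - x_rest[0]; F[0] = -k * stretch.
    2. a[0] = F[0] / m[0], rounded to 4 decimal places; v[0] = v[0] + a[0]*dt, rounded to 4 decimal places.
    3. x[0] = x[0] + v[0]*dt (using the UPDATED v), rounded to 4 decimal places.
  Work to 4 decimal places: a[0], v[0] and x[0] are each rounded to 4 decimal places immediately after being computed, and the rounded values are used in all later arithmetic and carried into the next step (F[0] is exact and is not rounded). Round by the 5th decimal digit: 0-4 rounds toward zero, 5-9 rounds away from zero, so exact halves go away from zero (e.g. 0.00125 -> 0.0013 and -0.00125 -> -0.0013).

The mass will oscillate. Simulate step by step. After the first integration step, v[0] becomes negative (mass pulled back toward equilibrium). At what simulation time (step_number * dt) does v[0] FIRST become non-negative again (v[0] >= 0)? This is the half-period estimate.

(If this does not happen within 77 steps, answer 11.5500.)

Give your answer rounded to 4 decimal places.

Step 0: x=[6.1000] v=[0.0000]
Step 1: x=[5.9192] v=[-1.2054]
Step 2: x=[5.5707] v=[-2.3236]
Step 3: x=[5.0796] v=[-3.2738]
Step 4: x=[4.4815] v=[-3.9872]
Step 5: x=[3.8197] v=[-4.4122]
Step 6: x=[3.1420] v=[-4.5181]
Step 7: x=[2.4974] v=[-4.2973]
Step 8: x=[1.9325] v=[-3.7657]
Step 9: x=[1.4882] v=[-2.9617]
Step 10: x=[1.1967] v=[-1.9435]
Step 11: x=[1.0790] v=[-0.7848]
Step 12: x=[1.1436] v=[0.4307]
First v>=0 after going negative at step 12, time=1.8000

Answer: 1.8000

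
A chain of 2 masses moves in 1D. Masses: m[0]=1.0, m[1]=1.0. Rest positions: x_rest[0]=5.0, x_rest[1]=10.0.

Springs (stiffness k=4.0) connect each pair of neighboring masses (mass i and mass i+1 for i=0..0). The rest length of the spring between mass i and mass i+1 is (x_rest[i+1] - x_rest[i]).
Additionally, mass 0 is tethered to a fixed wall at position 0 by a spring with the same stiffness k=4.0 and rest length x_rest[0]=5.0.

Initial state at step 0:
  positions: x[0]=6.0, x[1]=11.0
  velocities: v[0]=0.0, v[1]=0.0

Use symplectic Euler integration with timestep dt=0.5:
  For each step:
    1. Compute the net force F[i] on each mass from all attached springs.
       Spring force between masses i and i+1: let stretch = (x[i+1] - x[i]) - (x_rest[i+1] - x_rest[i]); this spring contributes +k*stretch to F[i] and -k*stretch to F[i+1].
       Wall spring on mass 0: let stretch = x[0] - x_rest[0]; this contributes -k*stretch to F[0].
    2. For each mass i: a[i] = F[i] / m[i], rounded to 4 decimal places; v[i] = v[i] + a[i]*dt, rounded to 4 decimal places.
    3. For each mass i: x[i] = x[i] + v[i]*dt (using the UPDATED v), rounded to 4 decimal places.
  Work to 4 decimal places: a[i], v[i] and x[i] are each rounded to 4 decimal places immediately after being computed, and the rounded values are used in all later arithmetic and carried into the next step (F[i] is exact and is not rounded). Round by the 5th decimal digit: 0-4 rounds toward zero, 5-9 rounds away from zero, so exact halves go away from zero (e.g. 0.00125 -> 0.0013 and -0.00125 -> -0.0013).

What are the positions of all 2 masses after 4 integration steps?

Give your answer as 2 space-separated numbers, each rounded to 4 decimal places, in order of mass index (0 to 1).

Step 0: x=[6.0000 11.0000] v=[0.0000 0.0000]
Step 1: x=[5.0000 11.0000] v=[-2.0000 0.0000]
Step 2: x=[5.0000 10.0000] v=[0.0000 -2.0000]
Step 3: x=[5.0000 9.0000] v=[0.0000 -2.0000]
Step 4: x=[4.0000 9.0000] v=[-2.0000 0.0000]

Answer: 4.0000 9.0000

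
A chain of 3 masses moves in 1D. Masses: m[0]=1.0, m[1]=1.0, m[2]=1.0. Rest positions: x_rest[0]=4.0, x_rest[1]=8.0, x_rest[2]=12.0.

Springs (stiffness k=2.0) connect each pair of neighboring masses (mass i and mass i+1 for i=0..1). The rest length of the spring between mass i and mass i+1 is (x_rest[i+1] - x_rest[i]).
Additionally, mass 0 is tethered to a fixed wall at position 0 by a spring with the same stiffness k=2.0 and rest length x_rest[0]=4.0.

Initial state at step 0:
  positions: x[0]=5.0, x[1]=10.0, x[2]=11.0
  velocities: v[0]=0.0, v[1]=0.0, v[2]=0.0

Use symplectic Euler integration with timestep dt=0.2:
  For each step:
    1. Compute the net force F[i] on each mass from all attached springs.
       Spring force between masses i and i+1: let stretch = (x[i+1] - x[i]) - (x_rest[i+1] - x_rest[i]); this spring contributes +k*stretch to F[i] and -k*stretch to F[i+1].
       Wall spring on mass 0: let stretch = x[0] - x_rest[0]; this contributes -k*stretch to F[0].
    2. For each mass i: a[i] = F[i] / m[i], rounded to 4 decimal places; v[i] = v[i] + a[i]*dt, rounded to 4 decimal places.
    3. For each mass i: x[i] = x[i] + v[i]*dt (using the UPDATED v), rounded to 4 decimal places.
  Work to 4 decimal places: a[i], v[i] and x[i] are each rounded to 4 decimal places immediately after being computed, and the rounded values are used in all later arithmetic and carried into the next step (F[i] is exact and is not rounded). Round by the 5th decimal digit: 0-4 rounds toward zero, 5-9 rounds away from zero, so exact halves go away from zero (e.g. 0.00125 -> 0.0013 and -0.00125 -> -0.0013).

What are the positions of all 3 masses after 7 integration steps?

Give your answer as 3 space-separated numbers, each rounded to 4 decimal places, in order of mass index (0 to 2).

Answer: 3.3877 6.9909 13.6975

Derivation:
Step 0: x=[5.0000 10.0000 11.0000] v=[0.0000 0.0000 0.0000]
Step 1: x=[5.0000 9.6800 11.2400] v=[0.0000 -1.6000 1.2000]
Step 2: x=[4.9744 9.1104 11.6752] v=[-0.1280 -2.8480 2.1760]
Step 3: x=[4.8817 8.4151 12.2252] v=[-0.4634 -3.4765 2.7501]
Step 4: x=[4.6812 7.7419 12.7904] v=[-1.0027 -3.3658 2.8261]
Step 5: x=[4.3510 7.2278 13.2717] v=[-1.6509 -2.5707 2.4067]
Step 6: x=[3.9029 6.9670 13.5895] v=[-2.2406 -1.3039 1.5891]
Step 7: x=[3.3877 6.9909 13.6975] v=[-2.5761 0.1195 0.5401]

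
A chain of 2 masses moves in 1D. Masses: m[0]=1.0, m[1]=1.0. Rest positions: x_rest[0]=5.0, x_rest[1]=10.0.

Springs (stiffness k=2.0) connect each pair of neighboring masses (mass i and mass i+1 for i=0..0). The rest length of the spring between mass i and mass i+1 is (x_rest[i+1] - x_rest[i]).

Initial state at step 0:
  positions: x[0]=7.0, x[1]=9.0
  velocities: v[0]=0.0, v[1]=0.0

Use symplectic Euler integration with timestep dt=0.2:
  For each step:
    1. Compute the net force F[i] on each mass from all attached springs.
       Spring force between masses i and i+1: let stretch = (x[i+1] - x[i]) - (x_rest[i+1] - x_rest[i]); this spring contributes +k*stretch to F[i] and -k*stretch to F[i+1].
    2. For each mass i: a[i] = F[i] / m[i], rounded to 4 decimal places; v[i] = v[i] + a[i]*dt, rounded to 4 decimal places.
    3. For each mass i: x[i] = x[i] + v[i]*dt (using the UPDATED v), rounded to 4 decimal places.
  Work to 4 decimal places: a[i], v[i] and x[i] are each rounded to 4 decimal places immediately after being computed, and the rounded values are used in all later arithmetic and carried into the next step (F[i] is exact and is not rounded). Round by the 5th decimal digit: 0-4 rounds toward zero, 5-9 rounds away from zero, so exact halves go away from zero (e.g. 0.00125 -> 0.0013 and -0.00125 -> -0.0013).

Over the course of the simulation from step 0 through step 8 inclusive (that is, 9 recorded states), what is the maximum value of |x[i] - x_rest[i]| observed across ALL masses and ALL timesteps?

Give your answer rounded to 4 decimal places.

Answer: 2.0197

Derivation:
Step 0: x=[7.0000 9.0000] v=[0.0000 0.0000]
Step 1: x=[6.7600 9.2400] v=[-1.2000 1.2000]
Step 2: x=[6.3184 9.6816] v=[-2.2080 2.2080]
Step 3: x=[5.7459 10.2541] v=[-2.8627 2.8627]
Step 4: x=[5.1340 10.8660] v=[-3.0594 3.0594]
Step 5: x=[4.5807 11.4193] v=[-2.7666 2.7666]
Step 6: x=[4.1745 11.8255] v=[-2.0312 2.0312]
Step 7: x=[3.9803 12.0197] v=[-0.9708 0.9708]
Step 8: x=[4.0293 11.9707] v=[0.2450 -0.2450]
Max displacement = 2.0197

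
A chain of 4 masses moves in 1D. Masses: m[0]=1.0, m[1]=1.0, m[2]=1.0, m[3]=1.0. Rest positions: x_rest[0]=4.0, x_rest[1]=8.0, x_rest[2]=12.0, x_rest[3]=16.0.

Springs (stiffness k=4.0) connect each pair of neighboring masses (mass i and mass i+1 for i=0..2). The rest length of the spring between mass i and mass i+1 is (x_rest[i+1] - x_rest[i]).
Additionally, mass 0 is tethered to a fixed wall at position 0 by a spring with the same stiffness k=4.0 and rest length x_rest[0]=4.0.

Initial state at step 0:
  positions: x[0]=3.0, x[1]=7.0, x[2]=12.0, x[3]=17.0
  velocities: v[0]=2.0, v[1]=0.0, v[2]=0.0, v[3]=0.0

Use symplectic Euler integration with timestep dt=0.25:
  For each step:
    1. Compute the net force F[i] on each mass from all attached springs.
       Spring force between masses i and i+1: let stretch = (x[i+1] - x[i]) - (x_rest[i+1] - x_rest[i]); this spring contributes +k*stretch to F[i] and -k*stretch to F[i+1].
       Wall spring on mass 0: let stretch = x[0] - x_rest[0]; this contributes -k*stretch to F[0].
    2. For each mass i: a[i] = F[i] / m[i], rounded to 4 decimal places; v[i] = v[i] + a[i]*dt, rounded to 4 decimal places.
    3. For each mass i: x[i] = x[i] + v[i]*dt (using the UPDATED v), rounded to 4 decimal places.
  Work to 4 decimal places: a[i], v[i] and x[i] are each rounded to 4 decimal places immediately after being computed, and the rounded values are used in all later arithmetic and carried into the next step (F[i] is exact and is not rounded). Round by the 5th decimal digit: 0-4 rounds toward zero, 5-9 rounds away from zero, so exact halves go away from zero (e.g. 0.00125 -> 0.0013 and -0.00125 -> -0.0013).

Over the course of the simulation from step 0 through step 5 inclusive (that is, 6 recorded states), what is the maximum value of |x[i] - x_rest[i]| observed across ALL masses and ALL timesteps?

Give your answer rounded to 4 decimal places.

Step 0: x=[3.0000 7.0000 12.0000 17.0000] v=[2.0000 0.0000 0.0000 0.0000]
Step 1: x=[3.7500 7.2500 12.0000 16.7500] v=[3.0000 1.0000 0.0000 -1.0000]
Step 2: x=[4.4375 7.8125 12.0000 16.3125] v=[2.7500 2.2500 0.0000 -1.7500]
Step 3: x=[4.8594 8.5781 12.0313 15.7969] v=[1.6875 3.0625 0.1250 -2.0625]
Step 4: x=[4.9961 9.2774 12.1407 15.3399] v=[0.5468 2.7970 0.4374 -1.8281]
Step 5: x=[4.9541 9.6222 12.3340 15.0831] v=[-0.1680 1.3790 0.7733 -1.0273]
Max displacement = 1.6222

Answer: 1.6222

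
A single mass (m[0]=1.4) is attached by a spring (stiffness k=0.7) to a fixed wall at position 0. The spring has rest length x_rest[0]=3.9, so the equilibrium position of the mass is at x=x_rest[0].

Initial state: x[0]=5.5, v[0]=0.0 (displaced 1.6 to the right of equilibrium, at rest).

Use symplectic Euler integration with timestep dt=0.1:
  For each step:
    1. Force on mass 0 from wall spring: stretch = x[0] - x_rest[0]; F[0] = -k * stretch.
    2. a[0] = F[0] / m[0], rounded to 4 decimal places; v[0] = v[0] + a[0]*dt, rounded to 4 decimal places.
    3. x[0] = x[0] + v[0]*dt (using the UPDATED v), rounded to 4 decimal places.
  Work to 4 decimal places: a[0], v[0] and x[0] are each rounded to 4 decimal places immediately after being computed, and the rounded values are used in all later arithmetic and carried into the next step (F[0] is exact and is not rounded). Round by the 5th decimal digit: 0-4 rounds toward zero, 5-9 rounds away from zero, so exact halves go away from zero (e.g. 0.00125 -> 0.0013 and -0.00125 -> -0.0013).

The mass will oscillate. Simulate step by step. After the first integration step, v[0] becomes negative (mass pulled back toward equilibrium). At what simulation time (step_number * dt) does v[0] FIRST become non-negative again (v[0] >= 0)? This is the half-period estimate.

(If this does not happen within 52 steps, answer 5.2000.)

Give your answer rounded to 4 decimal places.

Step 0: x=[5.5000] v=[0.0000]
Step 1: x=[5.4920] v=[-0.0800]
Step 2: x=[5.4760] v=[-0.1596]
Step 3: x=[5.4522] v=[-0.2384]
Step 4: x=[5.4206] v=[-0.3160]
Step 5: x=[5.3814] v=[-0.3920]
Step 6: x=[5.3348] v=[-0.4661]
Step 7: x=[5.2810] v=[-0.5378]
Step 8: x=[5.2203] v=[-0.6069]
Step 9: x=[5.1530] v=[-0.6729]
Step 10: x=[5.0794] v=[-0.7356]
Step 11: x=[4.9999] v=[-0.7946]
Step 12: x=[4.9149] v=[-0.8496]
Step 13: x=[4.8249] v=[-0.9004]
Step 14: x=[4.7302] v=[-0.9467]
Step 15: x=[4.6314] v=[-0.9882]
Step 16: x=[4.5289] v=[-1.0248]
Step 17: x=[4.4233] v=[-1.0563]
Step 18: x=[4.3151] v=[-1.0825]
Step 19: x=[4.2048] v=[-1.1033]
Step 20: x=[4.0930] v=[-1.1185]
Step 21: x=[3.9802] v=[-1.1282]
Step 22: x=[3.8670] v=[-1.1322]
Step 23: x=[3.7539] v=[-1.1306]
Step 24: x=[3.6416] v=[-1.1233]
Step 25: x=[3.5306] v=[-1.1104]
Step 26: x=[3.4214] v=[-1.0919]
Step 27: x=[3.3146] v=[-1.0680]
Step 28: x=[3.2107] v=[-1.0387]
Step 29: x=[3.1103] v=[-1.0042]
Step 30: x=[3.0138] v=[-0.9647]
Step 31: x=[2.9218] v=[-0.9204]
Step 32: x=[2.8347] v=[-0.8715]
Step 33: x=[2.7529] v=[-0.8182]
Step 34: x=[2.6768] v=[-0.7608]
Step 35: x=[2.6068] v=[-0.6996]
Step 36: x=[2.5433] v=[-0.6349]
Step 37: x=[2.4866] v=[-0.5671]
Step 38: x=[2.4370] v=[-0.4964]
Step 39: x=[2.3947] v=[-0.4233]
Step 40: x=[2.3599] v=[-0.3480]
Step 41: x=[2.3328] v=[-0.2710]
Step 42: x=[2.3135] v=[-0.1926]
Step 43: x=[2.3022] v=[-0.1133]
Step 44: x=[2.2989] v=[-0.0334]
Step 45: x=[2.3036] v=[0.0467]
First v>=0 after going negative at step 45, time=4.5000

Answer: 4.5000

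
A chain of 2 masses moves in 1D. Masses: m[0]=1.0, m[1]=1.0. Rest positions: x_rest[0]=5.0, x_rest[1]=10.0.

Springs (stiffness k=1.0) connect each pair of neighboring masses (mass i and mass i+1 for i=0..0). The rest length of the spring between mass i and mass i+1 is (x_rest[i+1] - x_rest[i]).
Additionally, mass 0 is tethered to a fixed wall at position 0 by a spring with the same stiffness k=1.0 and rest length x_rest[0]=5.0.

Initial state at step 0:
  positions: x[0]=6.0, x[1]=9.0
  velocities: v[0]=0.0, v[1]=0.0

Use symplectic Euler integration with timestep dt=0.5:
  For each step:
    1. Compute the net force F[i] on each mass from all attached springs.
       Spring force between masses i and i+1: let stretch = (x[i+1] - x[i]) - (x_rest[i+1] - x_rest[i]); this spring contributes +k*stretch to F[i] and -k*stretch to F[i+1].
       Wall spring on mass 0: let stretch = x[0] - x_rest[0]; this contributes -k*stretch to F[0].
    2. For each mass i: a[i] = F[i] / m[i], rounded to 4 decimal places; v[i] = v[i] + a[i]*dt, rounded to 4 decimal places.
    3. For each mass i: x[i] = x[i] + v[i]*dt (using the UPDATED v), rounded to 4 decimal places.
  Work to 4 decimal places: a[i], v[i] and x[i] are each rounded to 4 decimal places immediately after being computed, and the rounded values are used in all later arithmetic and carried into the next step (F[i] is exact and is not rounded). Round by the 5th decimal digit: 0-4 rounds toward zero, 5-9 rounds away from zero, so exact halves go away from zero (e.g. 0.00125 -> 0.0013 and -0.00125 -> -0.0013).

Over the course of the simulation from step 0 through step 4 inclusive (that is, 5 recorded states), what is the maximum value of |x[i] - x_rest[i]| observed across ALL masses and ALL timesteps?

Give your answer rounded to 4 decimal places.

Answer: 1.3281

Derivation:
Step 0: x=[6.0000 9.0000] v=[0.0000 0.0000]
Step 1: x=[5.2500 9.5000] v=[-1.5000 1.0000]
Step 2: x=[4.2500 10.1875] v=[-2.0000 1.3750]
Step 3: x=[3.6719 10.6407] v=[-1.1563 0.9063]
Step 4: x=[3.9180 10.6017] v=[0.4922 -0.0781]
Max displacement = 1.3281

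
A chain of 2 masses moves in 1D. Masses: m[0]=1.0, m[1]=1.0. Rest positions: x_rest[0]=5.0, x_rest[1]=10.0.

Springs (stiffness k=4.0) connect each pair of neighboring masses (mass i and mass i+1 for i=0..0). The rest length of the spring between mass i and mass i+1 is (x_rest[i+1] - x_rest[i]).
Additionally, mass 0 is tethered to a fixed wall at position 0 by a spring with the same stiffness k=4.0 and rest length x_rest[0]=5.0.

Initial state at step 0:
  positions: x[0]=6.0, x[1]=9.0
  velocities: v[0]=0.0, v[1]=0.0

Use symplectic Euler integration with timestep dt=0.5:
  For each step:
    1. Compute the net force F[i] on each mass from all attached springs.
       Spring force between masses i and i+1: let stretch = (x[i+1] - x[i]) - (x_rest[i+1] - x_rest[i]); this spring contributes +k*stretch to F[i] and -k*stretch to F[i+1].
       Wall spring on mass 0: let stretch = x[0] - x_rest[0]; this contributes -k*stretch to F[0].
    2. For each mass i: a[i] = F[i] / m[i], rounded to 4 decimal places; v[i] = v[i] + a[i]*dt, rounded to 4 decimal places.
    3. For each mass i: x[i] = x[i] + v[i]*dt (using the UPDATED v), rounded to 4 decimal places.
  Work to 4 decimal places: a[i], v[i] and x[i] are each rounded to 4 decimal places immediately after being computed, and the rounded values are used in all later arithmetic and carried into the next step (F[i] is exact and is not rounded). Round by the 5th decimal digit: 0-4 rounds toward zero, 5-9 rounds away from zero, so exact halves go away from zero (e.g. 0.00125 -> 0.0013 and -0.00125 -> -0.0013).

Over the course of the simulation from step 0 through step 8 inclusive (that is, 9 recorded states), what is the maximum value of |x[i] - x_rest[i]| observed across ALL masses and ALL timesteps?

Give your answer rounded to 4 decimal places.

Step 0: x=[6.0000 9.0000] v=[0.0000 0.0000]
Step 1: x=[3.0000 11.0000] v=[-6.0000 4.0000]
Step 2: x=[5.0000 10.0000] v=[4.0000 -2.0000]
Step 3: x=[7.0000 9.0000] v=[4.0000 -2.0000]
Step 4: x=[4.0000 11.0000] v=[-6.0000 4.0000]
Step 5: x=[4.0000 11.0000] v=[0.0000 0.0000]
Step 6: x=[7.0000 9.0000] v=[6.0000 -4.0000]
Step 7: x=[5.0000 10.0000] v=[-4.0000 2.0000]
Step 8: x=[3.0000 11.0000] v=[-4.0000 2.0000]
Max displacement = 2.0000

Answer: 2.0000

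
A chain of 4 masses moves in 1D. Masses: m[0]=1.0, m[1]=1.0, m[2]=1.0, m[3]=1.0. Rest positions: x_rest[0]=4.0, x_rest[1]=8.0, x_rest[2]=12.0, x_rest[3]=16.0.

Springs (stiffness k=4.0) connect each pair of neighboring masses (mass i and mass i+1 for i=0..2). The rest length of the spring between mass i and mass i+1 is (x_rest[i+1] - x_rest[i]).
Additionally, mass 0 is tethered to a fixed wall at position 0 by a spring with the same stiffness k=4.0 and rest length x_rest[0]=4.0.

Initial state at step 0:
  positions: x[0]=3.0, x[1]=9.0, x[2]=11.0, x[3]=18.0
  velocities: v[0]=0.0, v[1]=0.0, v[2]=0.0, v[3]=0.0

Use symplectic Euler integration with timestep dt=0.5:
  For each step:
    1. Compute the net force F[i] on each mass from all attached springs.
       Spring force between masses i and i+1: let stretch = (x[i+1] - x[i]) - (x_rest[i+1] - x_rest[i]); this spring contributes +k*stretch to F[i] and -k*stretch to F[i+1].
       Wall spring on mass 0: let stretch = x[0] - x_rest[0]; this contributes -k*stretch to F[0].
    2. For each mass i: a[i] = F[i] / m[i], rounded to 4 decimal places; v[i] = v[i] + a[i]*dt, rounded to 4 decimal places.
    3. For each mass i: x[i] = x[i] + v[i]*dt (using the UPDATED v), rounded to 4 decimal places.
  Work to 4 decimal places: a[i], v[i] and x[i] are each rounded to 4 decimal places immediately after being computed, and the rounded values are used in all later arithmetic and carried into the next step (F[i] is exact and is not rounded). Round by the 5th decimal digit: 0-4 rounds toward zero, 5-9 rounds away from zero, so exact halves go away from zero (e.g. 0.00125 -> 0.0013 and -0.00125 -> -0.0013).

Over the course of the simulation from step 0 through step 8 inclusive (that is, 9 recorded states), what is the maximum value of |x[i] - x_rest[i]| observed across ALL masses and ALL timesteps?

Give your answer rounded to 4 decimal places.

Answer: 5.0000

Derivation:
Step 0: x=[3.0000 9.0000 11.0000 18.0000] v=[0.0000 0.0000 0.0000 0.0000]
Step 1: x=[6.0000 5.0000 16.0000 15.0000] v=[6.0000 -8.0000 10.0000 -6.0000]
Step 2: x=[2.0000 13.0000 9.0000 17.0000] v=[-8.0000 16.0000 -14.0000 4.0000]
Step 3: x=[7.0000 6.0000 14.0000 15.0000] v=[10.0000 -14.0000 10.0000 -4.0000]
Step 4: x=[4.0000 8.0000 12.0000 16.0000] v=[-6.0000 4.0000 -4.0000 2.0000]
Step 5: x=[1.0000 10.0000 10.0000 17.0000] v=[-6.0000 4.0000 -4.0000 2.0000]
Step 6: x=[6.0000 3.0000 15.0000 15.0000] v=[10.0000 -14.0000 10.0000 -4.0000]
Step 7: x=[2.0000 11.0000 8.0000 17.0000] v=[-8.0000 16.0000 -14.0000 4.0000]
Step 8: x=[5.0000 7.0000 13.0000 14.0000] v=[6.0000 -8.0000 10.0000 -6.0000]
Max displacement = 5.0000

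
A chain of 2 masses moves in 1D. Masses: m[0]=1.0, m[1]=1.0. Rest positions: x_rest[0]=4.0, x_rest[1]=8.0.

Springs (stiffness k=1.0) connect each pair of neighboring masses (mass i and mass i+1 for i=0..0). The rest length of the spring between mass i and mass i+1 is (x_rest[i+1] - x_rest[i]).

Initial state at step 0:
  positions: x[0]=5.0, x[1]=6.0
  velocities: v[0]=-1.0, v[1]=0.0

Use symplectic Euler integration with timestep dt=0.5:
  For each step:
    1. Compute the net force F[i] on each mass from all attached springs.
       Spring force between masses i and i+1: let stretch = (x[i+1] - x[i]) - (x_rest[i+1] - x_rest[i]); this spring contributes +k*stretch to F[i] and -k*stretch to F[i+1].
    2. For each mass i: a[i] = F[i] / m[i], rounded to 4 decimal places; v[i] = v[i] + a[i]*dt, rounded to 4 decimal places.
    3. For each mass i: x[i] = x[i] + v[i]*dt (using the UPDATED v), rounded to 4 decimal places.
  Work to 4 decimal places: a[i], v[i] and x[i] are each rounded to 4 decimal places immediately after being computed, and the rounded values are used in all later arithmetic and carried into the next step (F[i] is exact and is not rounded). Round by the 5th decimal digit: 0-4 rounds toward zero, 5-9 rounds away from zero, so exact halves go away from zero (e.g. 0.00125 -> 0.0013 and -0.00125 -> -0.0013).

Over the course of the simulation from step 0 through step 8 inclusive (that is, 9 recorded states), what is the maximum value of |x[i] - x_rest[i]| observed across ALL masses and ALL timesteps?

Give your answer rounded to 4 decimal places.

Step 0: x=[5.0000 6.0000] v=[-1.0000 0.0000]
Step 1: x=[3.7500 6.7500] v=[-2.5000 1.5000]
Step 2: x=[2.2500 7.7500] v=[-3.0000 2.0000]
Step 3: x=[1.1250 8.3750] v=[-2.2500 1.2500]
Step 4: x=[0.8125 8.1875] v=[-0.6250 -0.3750]
Step 5: x=[1.3438 7.1563] v=[1.0625 -2.0625]
Step 6: x=[2.3282 5.6719] v=[1.9688 -2.9688]
Step 7: x=[3.1486 4.3516] v=[1.6407 -2.6407]
Step 8: x=[3.2697 3.7305] v=[0.2422 -1.2422]
Max displacement = 4.2695

Answer: 4.2695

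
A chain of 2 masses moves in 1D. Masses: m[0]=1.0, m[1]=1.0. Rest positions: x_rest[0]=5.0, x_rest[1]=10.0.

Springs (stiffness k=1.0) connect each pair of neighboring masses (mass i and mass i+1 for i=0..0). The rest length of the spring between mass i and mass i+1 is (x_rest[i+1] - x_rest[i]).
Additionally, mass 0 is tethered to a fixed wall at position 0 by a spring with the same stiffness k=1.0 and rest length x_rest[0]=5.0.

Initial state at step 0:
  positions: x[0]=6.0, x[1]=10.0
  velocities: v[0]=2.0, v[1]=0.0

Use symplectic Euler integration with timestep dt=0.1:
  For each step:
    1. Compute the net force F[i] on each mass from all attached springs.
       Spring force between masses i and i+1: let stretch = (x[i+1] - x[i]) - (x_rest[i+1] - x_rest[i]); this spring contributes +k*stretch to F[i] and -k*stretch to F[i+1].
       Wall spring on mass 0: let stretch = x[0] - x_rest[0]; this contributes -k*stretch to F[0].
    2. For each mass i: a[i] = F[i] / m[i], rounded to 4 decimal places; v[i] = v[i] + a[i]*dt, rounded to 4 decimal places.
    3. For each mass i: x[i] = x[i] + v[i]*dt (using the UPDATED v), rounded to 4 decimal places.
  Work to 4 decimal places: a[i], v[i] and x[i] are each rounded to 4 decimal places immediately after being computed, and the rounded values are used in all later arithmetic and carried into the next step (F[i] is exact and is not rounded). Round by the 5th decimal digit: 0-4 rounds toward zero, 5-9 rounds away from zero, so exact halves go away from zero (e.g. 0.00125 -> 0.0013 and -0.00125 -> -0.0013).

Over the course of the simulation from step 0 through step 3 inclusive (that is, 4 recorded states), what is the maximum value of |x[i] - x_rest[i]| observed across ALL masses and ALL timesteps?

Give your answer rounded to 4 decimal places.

Answer: 1.4666

Derivation:
Step 0: x=[6.0000 10.0000] v=[2.0000 0.0000]
Step 1: x=[6.1800 10.0100] v=[1.8000 0.1000]
Step 2: x=[6.3365 10.0317] v=[1.5650 0.2170]
Step 3: x=[6.4666 10.0665] v=[1.3009 0.3475]
Max displacement = 1.4666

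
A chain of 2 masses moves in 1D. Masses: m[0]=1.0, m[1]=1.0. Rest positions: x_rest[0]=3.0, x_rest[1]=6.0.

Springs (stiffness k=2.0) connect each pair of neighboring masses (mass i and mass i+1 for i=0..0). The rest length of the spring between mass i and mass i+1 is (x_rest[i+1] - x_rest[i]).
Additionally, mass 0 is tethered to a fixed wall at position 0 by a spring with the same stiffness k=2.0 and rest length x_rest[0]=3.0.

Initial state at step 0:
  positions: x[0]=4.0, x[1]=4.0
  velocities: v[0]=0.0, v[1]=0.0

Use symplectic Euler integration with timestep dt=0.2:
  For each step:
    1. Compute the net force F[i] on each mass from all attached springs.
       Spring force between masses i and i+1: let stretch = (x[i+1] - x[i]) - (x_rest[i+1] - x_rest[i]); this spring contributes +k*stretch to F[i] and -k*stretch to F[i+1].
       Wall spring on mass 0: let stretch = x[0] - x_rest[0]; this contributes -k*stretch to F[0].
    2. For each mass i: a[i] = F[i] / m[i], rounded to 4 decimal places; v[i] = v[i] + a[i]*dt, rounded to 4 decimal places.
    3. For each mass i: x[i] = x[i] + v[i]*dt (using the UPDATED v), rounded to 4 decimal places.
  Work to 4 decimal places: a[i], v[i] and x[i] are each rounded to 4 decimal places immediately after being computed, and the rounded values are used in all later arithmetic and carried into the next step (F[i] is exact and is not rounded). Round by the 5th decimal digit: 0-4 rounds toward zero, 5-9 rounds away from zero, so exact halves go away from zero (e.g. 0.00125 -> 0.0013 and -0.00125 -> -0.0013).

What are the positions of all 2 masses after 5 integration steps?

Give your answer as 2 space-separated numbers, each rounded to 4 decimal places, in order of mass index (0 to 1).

Answer: 1.2756 6.2731

Derivation:
Step 0: x=[4.0000 4.0000] v=[0.0000 0.0000]
Step 1: x=[3.6800 4.2400] v=[-1.6000 1.2000]
Step 2: x=[3.1104 4.6752] v=[-2.8480 2.1760]
Step 3: x=[2.4172 5.2252] v=[-3.4662 2.7501]
Step 4: x=[1.7552 5.7906] v=[-3.3099 2.8269]
Step 5: x=[1.2756 6.2731] v=[-2.3978 2.4127]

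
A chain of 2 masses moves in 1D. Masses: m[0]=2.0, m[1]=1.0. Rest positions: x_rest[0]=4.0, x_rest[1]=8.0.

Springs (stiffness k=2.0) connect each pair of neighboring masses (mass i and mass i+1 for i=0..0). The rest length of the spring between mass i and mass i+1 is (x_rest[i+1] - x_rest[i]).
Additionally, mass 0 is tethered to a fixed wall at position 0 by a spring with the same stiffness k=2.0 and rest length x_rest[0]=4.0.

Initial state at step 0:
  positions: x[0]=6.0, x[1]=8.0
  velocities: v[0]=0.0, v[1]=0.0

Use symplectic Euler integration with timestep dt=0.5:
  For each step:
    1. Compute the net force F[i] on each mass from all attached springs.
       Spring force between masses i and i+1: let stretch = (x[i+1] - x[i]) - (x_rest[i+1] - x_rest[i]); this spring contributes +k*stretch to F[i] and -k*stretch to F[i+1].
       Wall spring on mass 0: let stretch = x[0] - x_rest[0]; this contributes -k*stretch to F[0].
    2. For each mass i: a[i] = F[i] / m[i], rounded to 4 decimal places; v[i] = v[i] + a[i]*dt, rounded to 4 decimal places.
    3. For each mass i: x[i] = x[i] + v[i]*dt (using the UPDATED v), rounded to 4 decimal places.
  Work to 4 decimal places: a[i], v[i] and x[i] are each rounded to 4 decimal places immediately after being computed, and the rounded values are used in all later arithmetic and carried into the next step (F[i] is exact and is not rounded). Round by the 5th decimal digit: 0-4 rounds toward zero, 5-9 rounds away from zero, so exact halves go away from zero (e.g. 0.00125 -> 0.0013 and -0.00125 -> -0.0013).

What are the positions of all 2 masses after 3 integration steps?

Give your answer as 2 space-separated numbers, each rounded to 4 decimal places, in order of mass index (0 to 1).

Answer: 3.1250 9.8750

Derivation:
Step 0: x=[6.0000 8.0000] v=[0.0000 0.0000]
Step 1: x=[5.0000 9.0000] v=[-2.0000 2.0000]
Step 2: x=[3.7500 10.0000] v=[-2.5000 2.0000]
Step 3: x=[3.1250 9.8750] v=[-1.2500 -0.2500]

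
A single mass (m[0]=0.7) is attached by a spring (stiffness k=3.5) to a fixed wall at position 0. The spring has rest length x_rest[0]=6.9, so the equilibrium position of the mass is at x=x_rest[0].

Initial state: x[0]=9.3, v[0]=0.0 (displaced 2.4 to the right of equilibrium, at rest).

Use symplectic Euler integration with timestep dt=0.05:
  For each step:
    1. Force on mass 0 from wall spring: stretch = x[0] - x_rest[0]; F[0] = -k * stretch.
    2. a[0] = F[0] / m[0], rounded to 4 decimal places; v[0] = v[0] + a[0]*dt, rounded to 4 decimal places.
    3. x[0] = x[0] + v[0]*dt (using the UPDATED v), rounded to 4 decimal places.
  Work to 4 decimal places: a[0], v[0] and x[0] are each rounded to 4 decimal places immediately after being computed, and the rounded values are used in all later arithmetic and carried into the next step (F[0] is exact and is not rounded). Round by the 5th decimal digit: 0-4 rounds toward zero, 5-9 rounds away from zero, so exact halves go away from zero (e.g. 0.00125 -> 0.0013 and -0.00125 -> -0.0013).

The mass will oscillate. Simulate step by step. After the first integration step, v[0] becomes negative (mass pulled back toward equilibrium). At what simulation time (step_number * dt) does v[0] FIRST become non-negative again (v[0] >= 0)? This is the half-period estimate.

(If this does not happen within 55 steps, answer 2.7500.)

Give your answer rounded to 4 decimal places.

Step 0: x=[9.3000] v=[0.0000]
Step 1: x=[9.2700] v=[-0.6000]
Step 2: x=[9.2104] v=[-1.1925]
Step 3: x=[9.1219] v=[-1.7701]
Step 4: x=[9.0056] v=[-2.3256]
Step 5: x=[8.8630] v=[-2.8520]
Step 6: x=[8.6959] v=[-3.3428]
Step 7: x=[8.5063] v=[-3.7918]
Step 8: x=[8.2966] v=[-4.1934]
Step 9: x=[8.0695] v=[-4.5426]
Step 10: x=[7.8278] v=[-4.8350]
Step 11: x=[7.5745] v=[-5.0670]
Step 12: x=[7.3127] v=[-5.2356]
Step 13: x=[7.0458] v=[-5.3388]
Step 14: x=[6.7770] v=[-5.3753]
Step 15: x=[6.5098] v=[-5.3446]
Step 16: x=[6.2474] v=[-5.2471]
Step 17: x=[5.9932] v=[-5.0840]
Step 18: x=[5.7503] v=[-4.8573]
Step 19: x=[5.5218] v=[-4.5699]
Step 20: x=[5.3105] v=[-4.2254]
Step 21: x=[5.1191] v=[-3.8280]
Step 22: x=[4.9500] v=[-3.3828]
Step 23: x=[4.8052] v=[-2.8953]
Step 24: x=[4.6866] v=[-2.3716]
Step 25: x=[4.5957] v=[-1.8183]
Step 26: x=[4.5336] v=[-1.2422]
Step 27: x=[4.5011] v=[-0.6506]
Step 28: x=[4.4986] v=[-0.0509]
Step 29: x=[4.5261] v=[0.5495]
First v>=0 after going negative at step 29, time=1.4500

Answer: 1.4500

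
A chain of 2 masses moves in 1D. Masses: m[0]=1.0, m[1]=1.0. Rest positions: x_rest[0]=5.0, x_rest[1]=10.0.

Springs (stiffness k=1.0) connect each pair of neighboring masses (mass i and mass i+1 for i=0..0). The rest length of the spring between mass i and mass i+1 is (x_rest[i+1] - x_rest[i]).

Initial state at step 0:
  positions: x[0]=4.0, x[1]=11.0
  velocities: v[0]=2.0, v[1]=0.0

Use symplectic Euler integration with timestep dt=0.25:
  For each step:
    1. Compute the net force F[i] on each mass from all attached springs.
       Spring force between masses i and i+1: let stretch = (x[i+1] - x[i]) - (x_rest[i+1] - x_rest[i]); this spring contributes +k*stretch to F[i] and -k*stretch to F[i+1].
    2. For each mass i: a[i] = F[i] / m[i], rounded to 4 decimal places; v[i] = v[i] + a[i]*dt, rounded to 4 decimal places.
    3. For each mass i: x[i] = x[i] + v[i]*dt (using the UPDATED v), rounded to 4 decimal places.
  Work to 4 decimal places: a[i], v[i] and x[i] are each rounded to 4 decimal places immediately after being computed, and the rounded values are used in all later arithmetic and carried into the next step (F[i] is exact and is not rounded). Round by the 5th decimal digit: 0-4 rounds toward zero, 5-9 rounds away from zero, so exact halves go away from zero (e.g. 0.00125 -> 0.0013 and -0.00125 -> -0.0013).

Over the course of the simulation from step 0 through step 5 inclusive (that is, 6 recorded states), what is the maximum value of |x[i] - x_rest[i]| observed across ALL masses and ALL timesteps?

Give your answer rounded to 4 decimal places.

Step 0: x=[4.0000 11.0000] v=[2.0000 0.0000]
Step 1: x=[4.6250 10.8750] v=[2.5000 -0.5000]
Step 2: x=[5.3281 10.6719] v=[2.8125 -0.8125]
Step 3: x=[6.0527 10.4473] v=[2.8985 -0.8985]
Step 4: x=[6.7395 10.2605] v=[2.7472 -0.7472]
Step 5: x=[7.3339 10.1661] v=[2.3775 -0.3775]
Max displacement = 2.3339

Answer: 2.3339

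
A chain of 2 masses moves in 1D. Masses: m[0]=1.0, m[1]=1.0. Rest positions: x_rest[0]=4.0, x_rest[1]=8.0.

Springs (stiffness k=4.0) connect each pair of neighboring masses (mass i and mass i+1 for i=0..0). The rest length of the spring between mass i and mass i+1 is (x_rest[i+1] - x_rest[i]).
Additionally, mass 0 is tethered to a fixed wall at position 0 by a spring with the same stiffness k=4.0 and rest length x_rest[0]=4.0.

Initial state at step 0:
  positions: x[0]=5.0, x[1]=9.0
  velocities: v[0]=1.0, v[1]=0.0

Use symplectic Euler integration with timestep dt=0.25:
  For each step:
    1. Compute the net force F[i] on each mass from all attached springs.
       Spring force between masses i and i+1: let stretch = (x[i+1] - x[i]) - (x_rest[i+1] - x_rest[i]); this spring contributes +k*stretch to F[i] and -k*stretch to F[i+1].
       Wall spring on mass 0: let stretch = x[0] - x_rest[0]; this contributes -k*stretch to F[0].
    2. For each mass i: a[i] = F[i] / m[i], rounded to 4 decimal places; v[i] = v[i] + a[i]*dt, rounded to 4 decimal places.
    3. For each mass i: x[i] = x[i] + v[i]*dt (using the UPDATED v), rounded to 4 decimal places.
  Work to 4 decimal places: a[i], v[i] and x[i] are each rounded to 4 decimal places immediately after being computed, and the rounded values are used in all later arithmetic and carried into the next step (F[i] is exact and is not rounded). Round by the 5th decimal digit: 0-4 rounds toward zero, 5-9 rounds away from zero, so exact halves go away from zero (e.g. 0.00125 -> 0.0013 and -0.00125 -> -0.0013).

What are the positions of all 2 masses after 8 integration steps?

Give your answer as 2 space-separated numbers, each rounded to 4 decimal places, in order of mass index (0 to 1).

Answer: 3.7996 7.0002

Derivation:
Step 0: x=[5.0000 9.0000] v=[1.0000 0.0000]
Step 1: x=[5.0000 9.0000] v=[0.0000 0.0000]
Step 2: x=[4.7500 9.0000] v=[-1.0000 0.0000]
Step 3: x=[4.3750 8.9375] v=[-1.5000 -0.2500]
Step 4: x=[4.0469 8.7344] v=[-1.3125 -0.8125]
Step 5: x=[3.8789 8.3594] v=[-0.6719 -1.5000]
Step 6: x=[3.8613 7.8643] v=[-0.0703 -1.9805]
Step 7: x=[3.8792 7.3684] v=[0.0714 -1.9835]
Step 8: x=[3.7996 7.0002] v=[-0.3186 -1.4727]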